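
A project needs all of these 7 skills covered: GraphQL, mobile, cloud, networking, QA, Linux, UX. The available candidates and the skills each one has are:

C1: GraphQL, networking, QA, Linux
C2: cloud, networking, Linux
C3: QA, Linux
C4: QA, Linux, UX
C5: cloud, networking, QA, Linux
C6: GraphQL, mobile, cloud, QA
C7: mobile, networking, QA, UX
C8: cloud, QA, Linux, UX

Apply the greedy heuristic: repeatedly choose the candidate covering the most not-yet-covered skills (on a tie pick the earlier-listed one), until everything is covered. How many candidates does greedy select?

3

Pick 1: C1 covers 4 new skills (GraphQL, networking, QA, Linux).
Pick 2: C6 covers 2 new skills (mobile, cloud).
Pick 3: C4 covers 1 new skills (UX).
Greedy uses 3 candidates.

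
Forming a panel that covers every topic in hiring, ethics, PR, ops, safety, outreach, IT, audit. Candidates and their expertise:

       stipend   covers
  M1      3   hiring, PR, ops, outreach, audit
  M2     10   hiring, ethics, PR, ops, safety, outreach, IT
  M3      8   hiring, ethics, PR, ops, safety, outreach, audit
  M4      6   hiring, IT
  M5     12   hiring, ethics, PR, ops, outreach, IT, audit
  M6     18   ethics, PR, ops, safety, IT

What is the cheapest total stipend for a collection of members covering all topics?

13

M1, M2 cover every topic at stipend 3 + 10 = 13.
Any cover uses at least 2 members; among all covering selections none totals below 13.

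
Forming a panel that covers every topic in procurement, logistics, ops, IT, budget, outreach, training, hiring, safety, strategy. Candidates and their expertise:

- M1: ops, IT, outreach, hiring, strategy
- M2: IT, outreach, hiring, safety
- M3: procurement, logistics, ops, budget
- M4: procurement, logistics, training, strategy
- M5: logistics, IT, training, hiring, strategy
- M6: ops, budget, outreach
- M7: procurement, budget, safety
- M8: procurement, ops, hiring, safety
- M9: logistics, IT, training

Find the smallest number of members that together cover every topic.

3

M1, M4, M7 together cover {procurement, logistics, ops, IT, budget, outreach, training, hiring, safety, strategy} — every topic.
No 2 of the 9 members cover everything (all 36 pairs fall short), so 3 is minimum.
Greedy (largest uncovered first) would take M1, M3, M2, M4 — 4 members — but 3 suffice.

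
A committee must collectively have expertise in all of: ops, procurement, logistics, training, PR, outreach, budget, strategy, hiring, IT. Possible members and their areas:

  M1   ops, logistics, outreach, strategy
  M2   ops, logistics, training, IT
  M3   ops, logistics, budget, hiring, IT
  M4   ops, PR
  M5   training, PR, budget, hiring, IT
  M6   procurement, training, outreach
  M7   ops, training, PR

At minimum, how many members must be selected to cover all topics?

3

M1, M5, M6 together cover {ops, procurement, logistics, training, PR, outreach, budget, strategy, hiring, IT} — every topic.
No 2 of the 7 members cover everything (all 21 pairs fall short), so 3 is minimum.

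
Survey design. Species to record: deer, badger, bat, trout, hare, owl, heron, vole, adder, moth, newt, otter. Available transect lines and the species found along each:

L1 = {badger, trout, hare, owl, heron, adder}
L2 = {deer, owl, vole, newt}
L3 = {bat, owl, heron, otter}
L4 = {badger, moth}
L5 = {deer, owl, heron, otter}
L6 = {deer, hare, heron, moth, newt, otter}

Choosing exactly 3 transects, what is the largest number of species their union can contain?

Choosing L1, L2, L3 covers {deer, badger, bat, trout, hare, owl, heron, vole, adder, newt, otter} — 11 species.
No choice of 3 transects does better; here moth is left uncovered.

11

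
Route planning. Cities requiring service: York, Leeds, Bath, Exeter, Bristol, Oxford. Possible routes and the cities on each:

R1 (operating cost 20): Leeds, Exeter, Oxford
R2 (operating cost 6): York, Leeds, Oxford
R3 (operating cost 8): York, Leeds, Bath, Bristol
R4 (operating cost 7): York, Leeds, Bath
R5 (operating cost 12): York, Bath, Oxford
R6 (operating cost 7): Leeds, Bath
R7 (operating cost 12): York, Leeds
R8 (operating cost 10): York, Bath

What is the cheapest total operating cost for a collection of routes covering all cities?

28

R1, R3 cover every city at operating cost 20 + 8 = 28.
Any cover uses at least 2 routes; among all covering selections none totals below 28.
Greedy by coverage-per-operating cost would pick R2, R3, R1 for 34 — worse than the optimum 28.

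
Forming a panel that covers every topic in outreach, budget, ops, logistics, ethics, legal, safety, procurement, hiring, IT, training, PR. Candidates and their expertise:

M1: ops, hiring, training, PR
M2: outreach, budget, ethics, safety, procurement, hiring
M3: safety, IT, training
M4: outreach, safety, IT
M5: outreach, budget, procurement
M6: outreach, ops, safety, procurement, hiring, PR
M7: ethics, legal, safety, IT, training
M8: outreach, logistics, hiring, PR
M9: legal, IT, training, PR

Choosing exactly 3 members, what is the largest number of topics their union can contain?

11

Choosing M1, M2, M7 covers {outreach, budget, ops, ethics, legal, safety, procurement, hiring, IT, training, PR} — 11 topics.
No choice of 3 members does better; here logistics is left uncovered.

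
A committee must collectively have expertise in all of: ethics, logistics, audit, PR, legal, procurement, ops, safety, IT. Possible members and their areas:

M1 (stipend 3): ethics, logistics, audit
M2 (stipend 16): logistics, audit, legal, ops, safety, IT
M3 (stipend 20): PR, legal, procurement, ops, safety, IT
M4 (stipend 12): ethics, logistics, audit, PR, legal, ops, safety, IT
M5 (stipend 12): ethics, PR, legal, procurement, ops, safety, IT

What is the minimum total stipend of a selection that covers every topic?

M1, M5 cover every topic at stipend 3 + 12 = 15.
Any cover uses at least 2 members; among all covering selections none totals below 15.

15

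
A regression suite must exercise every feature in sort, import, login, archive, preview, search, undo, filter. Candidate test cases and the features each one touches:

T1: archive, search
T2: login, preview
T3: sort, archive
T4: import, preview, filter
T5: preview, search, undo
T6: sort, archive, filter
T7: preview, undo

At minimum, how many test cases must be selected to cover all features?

T2, T3, T4, T5 together cover {sort, import, login, archive, preview, search, undo, filter} — every feature.
No 3 of the 7 test cases cover everything (all 35 triples fall short), so 4 is minimum.
Greedy (largest uncovered first) would take T4, T1, T2, T3, T5 — 5 test cases — but 4 suffice.

4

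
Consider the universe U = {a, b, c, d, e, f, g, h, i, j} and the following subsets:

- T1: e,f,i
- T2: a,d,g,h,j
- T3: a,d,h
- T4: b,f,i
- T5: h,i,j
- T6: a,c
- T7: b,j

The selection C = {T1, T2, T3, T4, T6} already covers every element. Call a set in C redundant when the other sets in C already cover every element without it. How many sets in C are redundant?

1

Drop T1: e uncovered — not redundant.
Drop T2: g, j uncovered — not redundant.
Drop T3: the rest still cover every element — redundant.
Drop T4: b uncovered — not redundant.
Drop T6: c uncovered — not redundant.
1 redundant: T3.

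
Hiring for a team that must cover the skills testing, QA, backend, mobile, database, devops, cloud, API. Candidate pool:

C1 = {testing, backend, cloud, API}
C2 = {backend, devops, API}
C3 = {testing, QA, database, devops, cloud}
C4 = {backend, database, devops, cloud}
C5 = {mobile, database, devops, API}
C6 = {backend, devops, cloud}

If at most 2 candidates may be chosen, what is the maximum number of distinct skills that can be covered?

Choosing C1, C3 covers {testing, QA, backend, database, devops, cloud, API} — 7 skills.
No choice of 2 candidates does better; here mobile is left uncovered.

7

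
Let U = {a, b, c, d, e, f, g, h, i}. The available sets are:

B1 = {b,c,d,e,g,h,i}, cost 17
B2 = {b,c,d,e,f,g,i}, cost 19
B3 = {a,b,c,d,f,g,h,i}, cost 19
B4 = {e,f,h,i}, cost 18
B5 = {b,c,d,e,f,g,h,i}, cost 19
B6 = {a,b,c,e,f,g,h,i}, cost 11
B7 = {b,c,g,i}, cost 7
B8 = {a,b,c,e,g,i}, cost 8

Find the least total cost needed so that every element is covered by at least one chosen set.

B3, B8 cover every element at cost 19 + 8 = 27.
Any cover uses at least 2 sets; among all covering selections none totals below 27.
Greedy by coverage-per-cost would pick B8, B6, B1 for 36 — worse than the optimum 27.

27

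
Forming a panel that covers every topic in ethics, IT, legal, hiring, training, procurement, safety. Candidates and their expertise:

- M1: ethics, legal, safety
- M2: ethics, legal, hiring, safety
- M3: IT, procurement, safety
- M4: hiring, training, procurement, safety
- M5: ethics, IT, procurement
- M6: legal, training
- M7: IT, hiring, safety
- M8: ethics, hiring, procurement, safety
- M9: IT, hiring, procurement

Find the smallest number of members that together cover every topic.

3

M1, M3, M4 together cover {ethics, IT, legal, hiring, training, procurement, safety} — every topic.
No 2 of the 9 members cover everything (all 36 pairs fall short), so 3 is minimum.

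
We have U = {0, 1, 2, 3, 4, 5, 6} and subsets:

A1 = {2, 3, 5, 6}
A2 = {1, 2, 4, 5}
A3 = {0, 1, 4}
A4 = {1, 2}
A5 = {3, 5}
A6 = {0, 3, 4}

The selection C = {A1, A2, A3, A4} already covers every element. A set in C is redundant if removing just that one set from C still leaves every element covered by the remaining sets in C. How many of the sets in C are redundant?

Drop A1: 3, 6 uncovered — not redundant.
Drop A2: the rest still cover every element — redundant.
Drop A3: 0 uncovered — not redundant.
Drop A4: the rest still cover every element — redundant.
2 redundant: A2, A4.

2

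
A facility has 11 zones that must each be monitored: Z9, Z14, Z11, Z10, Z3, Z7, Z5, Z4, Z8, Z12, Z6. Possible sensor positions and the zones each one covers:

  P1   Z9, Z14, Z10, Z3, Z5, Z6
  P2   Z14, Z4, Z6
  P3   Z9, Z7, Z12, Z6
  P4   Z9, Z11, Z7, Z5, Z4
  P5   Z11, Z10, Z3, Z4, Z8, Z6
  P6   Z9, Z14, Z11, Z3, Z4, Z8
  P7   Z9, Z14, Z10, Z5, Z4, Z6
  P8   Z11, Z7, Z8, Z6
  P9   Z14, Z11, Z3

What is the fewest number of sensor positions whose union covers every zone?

P1, P3, P5 together cover {Z9, Z14, Z11, Z10, Z3, Z7, Z5, Z4, Z8, Z12, Z6} — every zone.
No 2 of the 9 sensor positions cover everything (all 36 pairs fall short), so 3 is minimum.

3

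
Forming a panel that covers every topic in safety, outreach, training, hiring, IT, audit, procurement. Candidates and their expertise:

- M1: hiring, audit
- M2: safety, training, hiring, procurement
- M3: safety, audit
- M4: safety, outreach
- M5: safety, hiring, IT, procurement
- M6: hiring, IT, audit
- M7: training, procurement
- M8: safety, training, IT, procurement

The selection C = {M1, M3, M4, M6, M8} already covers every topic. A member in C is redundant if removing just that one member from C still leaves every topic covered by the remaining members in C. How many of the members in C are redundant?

Drop M1: the rest still cover every topic — redundant.
Drop M3: the rest still cover every topic — redundant.
Drop M4: outreach uncovered — not redundant.
Drop M6: the rest still cover every topic — redundant.
Drop M8: training, procurement uncovered — not redundant.
3 redundant: M1, M3, M6.

3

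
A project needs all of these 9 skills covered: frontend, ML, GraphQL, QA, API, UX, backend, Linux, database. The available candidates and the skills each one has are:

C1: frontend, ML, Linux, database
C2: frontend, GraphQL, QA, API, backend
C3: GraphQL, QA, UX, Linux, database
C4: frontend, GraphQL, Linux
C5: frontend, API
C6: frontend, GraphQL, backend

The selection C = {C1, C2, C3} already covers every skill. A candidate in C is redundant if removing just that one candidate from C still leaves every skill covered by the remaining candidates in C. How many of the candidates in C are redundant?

0

Drop C1: ML uncovered — not redundant.
Drop C2: API, backend uncovered — not redundant.
Drop C3: UX uncovered — not redundant.
None of the candidates in C is redundant.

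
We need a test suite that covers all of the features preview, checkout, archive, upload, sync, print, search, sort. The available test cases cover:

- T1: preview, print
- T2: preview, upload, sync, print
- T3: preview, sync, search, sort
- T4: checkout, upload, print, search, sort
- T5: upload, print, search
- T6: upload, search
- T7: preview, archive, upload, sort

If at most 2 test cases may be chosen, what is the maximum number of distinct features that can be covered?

7

Choosing T2, T4 covers {preview, checkout, upload, sync, print, search, sort} — 7 features.
No choice of 2 test cases does better; here archive is left uncovered.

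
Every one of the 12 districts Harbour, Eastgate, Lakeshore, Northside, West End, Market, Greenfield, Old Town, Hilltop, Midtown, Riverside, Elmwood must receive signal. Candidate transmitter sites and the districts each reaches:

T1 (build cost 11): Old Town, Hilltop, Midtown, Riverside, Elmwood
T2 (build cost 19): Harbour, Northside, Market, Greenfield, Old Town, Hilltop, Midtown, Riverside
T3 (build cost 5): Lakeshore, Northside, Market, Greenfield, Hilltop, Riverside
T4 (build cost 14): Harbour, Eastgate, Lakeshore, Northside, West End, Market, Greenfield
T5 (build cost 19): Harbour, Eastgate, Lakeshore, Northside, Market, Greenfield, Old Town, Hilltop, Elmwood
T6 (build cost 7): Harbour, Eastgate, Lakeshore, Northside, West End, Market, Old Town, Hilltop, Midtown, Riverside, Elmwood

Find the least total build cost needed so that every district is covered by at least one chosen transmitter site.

T3, T6 cover every district at build cost 5 + 7 = 12.
Any cover uses at least 2 transmitter sites; among all covering selections none totals below 12.

12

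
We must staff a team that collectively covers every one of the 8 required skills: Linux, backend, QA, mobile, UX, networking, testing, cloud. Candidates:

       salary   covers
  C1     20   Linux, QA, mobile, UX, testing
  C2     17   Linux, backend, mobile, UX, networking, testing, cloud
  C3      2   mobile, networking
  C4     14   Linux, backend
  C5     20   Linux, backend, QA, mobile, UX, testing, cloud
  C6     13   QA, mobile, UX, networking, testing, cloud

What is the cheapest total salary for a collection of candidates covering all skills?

C3, C5 cover every skill at salary 2 + 20 = 22.
Any cover uses at least 2 candidates; among all covering selections none totals below 22.
Greedy by coverage-per-salary would pick C3, C6, C4 for 29 — worse than the optimum 22.

22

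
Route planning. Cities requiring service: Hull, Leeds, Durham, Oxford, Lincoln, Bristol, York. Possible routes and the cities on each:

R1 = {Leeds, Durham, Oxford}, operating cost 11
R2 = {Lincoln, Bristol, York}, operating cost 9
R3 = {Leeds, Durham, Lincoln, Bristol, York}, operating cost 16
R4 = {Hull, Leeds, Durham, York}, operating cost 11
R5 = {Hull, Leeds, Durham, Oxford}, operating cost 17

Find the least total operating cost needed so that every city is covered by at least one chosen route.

R2, R5 cover every city at operating cost 9 + 17 = 26.
Any cover uses at least 2 routes; among all covering selections none totals below 26.
Greedy by coverage-per-operating cost would pick R4, R2, R1 for 31 — worse than the optimum 26.

26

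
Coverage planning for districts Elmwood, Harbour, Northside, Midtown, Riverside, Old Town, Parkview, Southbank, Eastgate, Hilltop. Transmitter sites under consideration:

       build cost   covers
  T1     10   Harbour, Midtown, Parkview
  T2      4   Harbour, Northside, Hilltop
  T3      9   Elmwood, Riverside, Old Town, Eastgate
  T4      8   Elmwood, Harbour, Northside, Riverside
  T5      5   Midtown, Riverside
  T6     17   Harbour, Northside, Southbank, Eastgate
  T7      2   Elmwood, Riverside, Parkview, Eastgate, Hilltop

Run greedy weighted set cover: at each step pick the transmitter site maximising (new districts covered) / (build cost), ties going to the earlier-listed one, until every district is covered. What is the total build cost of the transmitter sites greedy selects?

Pick 1: T7 adds 5 new (Elmwood, Riverside, Parkview, Eastgate, Hilltop) at build cost 2 (ratio 5/2).
Pick 2: T2 adds 2 new (Harbour, Northside) at build cost 4 (ratio 2/4).
Pick 3: T5 adds 1 new (Midtown) at build cost 5 (ratio 1/5).
Pick 4: T3 adds 1 new (Old Town) at build cost 9 (ratio 1/9).
Pick 5: T6 adds 1 new (Southbank) at build cost 17 (ratio 1/17).
Greedy total build cost: 2 + 4 + 5 + 9 + 17 = 37. (The true optimum is 33, so greedy overshoots here.)

37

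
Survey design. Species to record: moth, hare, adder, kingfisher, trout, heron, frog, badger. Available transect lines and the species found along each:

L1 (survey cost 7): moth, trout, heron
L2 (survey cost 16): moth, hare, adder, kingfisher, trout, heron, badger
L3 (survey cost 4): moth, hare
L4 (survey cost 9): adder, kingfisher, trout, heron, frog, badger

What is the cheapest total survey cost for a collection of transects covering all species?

13

L3, L4 cover every species at survey cost 4 + 9 = 13.
Any cover uses at least 2 transects; among all covering selections none totals below 13.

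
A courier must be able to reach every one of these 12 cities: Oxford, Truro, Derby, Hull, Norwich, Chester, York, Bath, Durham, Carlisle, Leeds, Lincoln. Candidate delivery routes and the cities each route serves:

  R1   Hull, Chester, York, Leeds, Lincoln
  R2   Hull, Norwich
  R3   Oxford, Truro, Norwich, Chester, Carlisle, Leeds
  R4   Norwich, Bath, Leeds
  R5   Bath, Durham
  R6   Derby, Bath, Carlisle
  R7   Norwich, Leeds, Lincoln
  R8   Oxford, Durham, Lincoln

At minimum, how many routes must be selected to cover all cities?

4

R1, R3, R5, R6 together cover {Oxford, Truro, Derby, Hull, Norwich, Chester, York, Bath, Durham, Carlisle, Leeds, Lincoln} — every city.
No 3 of the 8 routes cover everything (all 56 triples fall short), so 4 is minimum.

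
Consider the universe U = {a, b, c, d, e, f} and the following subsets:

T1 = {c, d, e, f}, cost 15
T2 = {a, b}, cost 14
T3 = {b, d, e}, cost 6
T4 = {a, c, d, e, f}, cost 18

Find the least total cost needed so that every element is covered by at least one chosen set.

24

T3, T4 cover every element at cost 6 + 18 = 24.
Any cover uses at least 2 sets; among all covering selections none totals below 24.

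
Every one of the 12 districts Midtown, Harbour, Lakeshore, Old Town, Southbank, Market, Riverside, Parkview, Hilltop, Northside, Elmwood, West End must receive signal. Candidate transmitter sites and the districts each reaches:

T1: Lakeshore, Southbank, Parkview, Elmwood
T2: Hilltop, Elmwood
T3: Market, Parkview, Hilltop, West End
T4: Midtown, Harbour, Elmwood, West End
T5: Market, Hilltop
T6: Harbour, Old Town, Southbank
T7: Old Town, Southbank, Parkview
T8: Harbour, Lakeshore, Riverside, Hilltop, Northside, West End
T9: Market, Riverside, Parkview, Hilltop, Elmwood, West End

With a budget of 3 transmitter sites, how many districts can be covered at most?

Choosing T4, T7, T8 covers {Midtown, Harbour, Lakeshore, Old Town, Southbank, Riverside, Parkview, Hilltop, Northside, Elmwood, West End} — 11 districts.
No choice of 3 transmitter sites does better; here Market is left uncovered.

11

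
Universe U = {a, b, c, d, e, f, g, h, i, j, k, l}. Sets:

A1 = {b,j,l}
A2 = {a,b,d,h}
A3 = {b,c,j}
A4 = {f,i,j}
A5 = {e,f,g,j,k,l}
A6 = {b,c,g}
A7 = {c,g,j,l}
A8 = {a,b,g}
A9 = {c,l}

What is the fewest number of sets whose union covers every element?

A2, A3, A4, A5 together cover {a, b, c, d, e, f, g, h, i, j, k, l} — every element.
No 3 of the 9 sets cover everything (all 84 triples fall short), so 4 is minimum.

4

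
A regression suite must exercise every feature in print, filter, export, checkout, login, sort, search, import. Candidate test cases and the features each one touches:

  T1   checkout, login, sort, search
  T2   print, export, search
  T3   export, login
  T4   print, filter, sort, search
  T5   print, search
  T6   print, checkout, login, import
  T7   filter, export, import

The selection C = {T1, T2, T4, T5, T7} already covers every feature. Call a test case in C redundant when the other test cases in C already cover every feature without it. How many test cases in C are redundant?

Drop T1: checkout, login uncovered — not redundant.
Drop T2: the rest still cover every feature — redundant.
Drop T4: the rest still cover every feature — redundant.
Drop T5: the rest still cover every feature — redundant.
Drop T7: import uncovered — not redundant.
3 redundant: T2, T4, T5.

3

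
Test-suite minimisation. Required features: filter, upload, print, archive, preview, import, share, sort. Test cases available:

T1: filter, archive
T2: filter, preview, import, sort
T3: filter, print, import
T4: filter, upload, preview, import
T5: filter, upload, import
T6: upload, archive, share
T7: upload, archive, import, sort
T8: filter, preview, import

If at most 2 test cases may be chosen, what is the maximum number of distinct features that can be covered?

Choosing T2, T6 covers {filter, upload, archive, preview, import, share, sort} — 7 features.
No choice of 2 test cases does better; here print is left uncovered.

7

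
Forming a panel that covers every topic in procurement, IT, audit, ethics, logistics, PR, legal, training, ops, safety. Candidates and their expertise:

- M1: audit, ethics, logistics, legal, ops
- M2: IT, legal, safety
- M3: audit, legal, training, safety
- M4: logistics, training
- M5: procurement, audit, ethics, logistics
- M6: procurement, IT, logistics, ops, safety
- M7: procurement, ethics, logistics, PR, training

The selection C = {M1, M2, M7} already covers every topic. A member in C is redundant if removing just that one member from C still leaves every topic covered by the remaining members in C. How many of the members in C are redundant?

Drop M1: audit, ops uncovered — not redundant.
Drop M2: IT, safety uncovered — not redundant.
Drop M7: procurement, PR, training uncovered — not redundant.
None of the members in C is redundant.

0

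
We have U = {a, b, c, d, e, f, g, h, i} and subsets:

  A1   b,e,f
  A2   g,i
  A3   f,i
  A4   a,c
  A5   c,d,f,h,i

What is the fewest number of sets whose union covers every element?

A1, A2, A4, A5 together cover {a, b, c, d, e, f, g, h, i} — every element.
No 3 of the 5 sets cover everything (all 10 triples fall short), so 4 is minimum.

4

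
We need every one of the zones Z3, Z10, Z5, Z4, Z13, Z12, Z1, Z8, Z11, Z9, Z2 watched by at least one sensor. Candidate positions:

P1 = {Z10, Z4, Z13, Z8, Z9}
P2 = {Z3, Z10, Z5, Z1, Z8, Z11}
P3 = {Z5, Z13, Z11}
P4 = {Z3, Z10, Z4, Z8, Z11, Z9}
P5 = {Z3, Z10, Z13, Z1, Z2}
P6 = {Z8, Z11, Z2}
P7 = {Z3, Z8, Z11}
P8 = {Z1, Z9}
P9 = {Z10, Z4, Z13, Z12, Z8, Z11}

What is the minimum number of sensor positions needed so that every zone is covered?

4

P1, P2, P5, P9 together cover {Z3, Z10, Z5, Z4, Z13, Z12, Z1, Z8, Z11, Z9, Z2} — every zone.
No 3 of the 9 sensor positions cover everything (all 84 triples fall short), so 4 is minimum.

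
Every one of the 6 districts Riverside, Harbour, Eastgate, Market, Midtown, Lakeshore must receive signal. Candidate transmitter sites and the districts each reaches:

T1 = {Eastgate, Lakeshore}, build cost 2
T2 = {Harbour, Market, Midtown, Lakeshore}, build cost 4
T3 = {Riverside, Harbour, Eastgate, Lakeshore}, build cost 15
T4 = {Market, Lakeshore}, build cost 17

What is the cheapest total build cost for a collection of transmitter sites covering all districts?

T2, T3 cover every district at build cost 4 + 15 = 19.
Any cover uses at least 2 transmitter sites; among all covering selections none totals below 19.

19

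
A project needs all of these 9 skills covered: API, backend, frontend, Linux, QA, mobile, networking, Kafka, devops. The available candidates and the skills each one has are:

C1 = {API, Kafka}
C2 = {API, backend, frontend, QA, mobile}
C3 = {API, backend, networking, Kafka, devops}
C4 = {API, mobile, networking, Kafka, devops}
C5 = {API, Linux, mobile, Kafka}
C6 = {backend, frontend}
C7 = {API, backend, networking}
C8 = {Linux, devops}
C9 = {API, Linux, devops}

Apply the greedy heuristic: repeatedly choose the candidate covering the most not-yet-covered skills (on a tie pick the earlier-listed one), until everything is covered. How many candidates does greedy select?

3

Pick 1: C2 covers 5 new skills (API, backend, frontend, QA, mobile).
Pick 2: C3 covers 3 new skills (networking, Kafka, devops).
Pick 3: C5 covers 1 new skills (Linux).
Greedy uses 3 candidates.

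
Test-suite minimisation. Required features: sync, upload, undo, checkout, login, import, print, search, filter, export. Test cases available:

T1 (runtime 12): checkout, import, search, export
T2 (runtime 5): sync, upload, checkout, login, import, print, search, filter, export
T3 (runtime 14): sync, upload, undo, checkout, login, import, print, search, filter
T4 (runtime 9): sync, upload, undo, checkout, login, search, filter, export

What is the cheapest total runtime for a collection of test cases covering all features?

14

T2, T4 cover every feature at runtime 5 + 9 = 14.
Any cover uses at least 2 test cases; among all covering selections none totals below 14.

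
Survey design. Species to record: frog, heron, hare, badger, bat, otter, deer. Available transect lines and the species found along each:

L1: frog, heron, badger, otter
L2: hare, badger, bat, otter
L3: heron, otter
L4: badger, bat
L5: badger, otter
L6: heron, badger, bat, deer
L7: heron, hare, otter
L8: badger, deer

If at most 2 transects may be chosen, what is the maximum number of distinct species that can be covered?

6

Choosing L1, L2 covers {frog, heron, hare, badger, bat, otter} — 6 species.
No choice of 2 transects does better; here deer is left uncovered.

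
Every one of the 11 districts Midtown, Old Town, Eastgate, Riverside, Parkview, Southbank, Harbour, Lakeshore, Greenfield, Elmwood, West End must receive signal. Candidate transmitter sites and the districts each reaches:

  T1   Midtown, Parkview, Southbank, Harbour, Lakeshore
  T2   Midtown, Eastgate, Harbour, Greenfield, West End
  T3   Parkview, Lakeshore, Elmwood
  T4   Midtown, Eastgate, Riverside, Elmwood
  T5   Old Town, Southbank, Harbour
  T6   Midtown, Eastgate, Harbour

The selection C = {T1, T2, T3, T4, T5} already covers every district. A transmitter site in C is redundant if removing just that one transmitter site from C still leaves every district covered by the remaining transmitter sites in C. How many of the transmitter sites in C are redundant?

2

Drop T1: the rest still cover every district — redundant.
Drop T2: Greenfield, West End uncovered — not redundant.
Drop T3: the rest still cover every district — redundant.
Drop T4: Riverside uncovered — not redundant.
Drop T5: Old Town uncovered — not redundant.
2 redundant: T1, T3.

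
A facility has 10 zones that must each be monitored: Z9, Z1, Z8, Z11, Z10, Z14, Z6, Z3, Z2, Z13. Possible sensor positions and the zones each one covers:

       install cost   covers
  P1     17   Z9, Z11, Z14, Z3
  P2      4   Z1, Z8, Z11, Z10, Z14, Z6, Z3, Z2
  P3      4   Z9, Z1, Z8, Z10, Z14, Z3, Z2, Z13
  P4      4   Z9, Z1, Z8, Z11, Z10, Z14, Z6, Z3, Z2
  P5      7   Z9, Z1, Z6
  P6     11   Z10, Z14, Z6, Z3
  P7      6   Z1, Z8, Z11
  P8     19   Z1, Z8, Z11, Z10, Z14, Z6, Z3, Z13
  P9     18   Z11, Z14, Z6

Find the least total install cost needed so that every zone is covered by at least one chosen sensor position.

8

P2, P3 cover every zone at install cost 4 + 4 = 8.
Any cover uses at least 2 sensor positions; among all covering selections none totals below 8.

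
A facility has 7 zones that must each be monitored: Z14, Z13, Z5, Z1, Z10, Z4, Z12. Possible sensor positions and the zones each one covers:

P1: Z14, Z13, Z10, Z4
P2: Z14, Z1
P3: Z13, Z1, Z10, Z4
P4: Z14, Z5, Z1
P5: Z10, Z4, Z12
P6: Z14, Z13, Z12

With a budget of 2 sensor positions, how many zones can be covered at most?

Choosing P1, P4 covers {Z14, Z13, Z5, Z1, Z10, Z4} — 6 zones.
No choice of 2 sensor positions does better; here Z12 is left uncovered.

6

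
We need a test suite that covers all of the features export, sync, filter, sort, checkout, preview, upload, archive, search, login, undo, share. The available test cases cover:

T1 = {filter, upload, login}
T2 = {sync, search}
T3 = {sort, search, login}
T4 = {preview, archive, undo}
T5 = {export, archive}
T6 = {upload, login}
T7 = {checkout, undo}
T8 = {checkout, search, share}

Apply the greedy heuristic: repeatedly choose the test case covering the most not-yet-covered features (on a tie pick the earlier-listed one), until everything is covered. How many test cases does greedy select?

6

Pick 1: T1 covers 3 new features (filter, upload, login).
Pick 2: T4 covers 3 new features (preview, archive, undo).
Pick 3: T8 covers 3 new features (checkout, search, share).
Pick 4: T2 covers 1 new features (sync).
Pick 5: T3 covers 1 new features (sort).
Pick 6: T5 covers 1 new features (export).
Greedy uses 6 test cases.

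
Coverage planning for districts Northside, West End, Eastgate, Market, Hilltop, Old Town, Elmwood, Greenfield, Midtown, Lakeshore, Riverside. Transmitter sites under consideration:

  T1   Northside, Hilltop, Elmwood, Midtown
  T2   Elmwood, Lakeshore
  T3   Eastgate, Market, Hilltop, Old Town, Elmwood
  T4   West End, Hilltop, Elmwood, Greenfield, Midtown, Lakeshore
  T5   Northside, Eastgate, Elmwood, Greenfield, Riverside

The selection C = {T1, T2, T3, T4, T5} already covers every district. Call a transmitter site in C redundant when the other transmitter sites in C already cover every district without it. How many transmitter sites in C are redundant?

2

Drop T1: the rest still cover every district — redundant.
Drop T2: the rest still cover every district — redundant.
Drop T3: Market, Old Town uncovered — not redundant.
Drop T4: West End uncovered — not redundant.
Drop T5: Riverside uncovered — not redundant.
2 redundant: T1, T2.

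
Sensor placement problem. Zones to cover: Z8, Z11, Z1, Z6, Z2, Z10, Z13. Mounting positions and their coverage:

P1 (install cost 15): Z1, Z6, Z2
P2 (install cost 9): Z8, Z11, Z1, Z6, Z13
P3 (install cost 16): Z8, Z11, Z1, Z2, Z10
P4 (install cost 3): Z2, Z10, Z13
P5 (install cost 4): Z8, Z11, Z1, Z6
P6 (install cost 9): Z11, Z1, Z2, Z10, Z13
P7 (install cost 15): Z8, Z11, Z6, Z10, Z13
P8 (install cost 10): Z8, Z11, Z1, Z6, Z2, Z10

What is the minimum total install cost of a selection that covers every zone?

7

P4, P5 cover every zone at install cost 3 + 4 = 7.
Any cover uses at least 2 sensor positions; among all covering selections none totals below 7.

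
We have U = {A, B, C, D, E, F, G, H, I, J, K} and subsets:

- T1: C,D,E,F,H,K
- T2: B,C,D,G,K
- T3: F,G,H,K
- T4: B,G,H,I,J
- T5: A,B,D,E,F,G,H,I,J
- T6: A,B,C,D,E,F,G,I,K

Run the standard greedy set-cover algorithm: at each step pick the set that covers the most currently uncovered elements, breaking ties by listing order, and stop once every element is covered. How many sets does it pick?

2

Pick 1: T5 covers 9 new elements (A, B, D, E, F, G, H, I, J).
Pick 2: T1 covers 2 new elements (C, K).
Greedy uses 2 sets.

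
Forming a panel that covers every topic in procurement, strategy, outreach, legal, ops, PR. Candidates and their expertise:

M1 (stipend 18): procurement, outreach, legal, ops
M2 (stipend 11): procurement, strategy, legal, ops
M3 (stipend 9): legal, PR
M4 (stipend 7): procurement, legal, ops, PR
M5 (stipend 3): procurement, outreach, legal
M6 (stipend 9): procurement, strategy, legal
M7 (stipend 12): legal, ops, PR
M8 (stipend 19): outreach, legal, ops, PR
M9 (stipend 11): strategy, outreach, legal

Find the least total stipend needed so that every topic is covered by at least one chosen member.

18

M4, M9 cover every topic at stipend 7 + 11 = 18.
Any cover uses at least 2 members; among all covering selections none totals below 18.
Greedy by coverage-per-stipend would pick M5, M4, M6 for 19 — worse than the optimum 18.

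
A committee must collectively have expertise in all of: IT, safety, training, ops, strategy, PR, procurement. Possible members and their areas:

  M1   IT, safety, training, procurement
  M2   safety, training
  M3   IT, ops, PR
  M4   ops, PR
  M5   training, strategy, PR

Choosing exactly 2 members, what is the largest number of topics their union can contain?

6

Choosing M1, M3 covers {IT, safety, training, ops, PR, procurement} — 6 topics.
No choice of 2 members does better; here strategy is left uncovered.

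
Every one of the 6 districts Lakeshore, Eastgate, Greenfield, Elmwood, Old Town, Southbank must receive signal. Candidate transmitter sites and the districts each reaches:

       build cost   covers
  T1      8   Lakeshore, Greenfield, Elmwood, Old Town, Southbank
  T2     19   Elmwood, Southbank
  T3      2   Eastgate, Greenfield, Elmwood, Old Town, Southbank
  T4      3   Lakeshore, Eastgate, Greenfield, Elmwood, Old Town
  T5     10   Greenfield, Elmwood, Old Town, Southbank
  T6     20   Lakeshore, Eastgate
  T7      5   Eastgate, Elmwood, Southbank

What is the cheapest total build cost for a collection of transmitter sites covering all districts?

T3, T4 cover every district at build cost 2 + 3 = 5.
Any cover uses at least 2 transmitter sites; among all covering selections none totals below 5.

5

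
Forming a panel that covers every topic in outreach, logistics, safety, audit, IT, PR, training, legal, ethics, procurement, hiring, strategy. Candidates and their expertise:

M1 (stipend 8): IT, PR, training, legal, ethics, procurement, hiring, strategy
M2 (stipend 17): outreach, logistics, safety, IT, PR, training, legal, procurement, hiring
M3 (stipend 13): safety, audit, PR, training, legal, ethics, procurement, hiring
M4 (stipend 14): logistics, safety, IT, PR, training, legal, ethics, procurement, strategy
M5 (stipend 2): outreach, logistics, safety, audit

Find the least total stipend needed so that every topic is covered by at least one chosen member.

10

M1, M5 cover every topic at stipend 8 + 2 = 10.
Any cover uses at least 2 members; among all covering selections none totals below 10.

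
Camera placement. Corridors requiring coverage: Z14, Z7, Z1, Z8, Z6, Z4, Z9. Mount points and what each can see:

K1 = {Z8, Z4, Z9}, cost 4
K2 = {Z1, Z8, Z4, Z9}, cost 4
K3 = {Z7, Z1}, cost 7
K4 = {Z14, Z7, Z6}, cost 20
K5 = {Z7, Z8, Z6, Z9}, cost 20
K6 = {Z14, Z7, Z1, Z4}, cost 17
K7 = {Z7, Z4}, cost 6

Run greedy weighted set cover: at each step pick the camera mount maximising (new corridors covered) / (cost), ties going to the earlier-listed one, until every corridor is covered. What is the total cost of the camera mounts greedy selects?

Pick 1: K2 adds 4 new (Z1, Z8, Z4, Z9) at cost 4 (ratio 4/4).
Pick 2: K7 adds 1 new (Z7) at cost 6 (ratio 1/6).
Pick 3: K4 adds 2 new (Z14, Z6) at cost 20 (ratio 2/20).
Greedy total cost: 4 + 6 + 20 = 30. (The true optimum is 24, so greedy overshoots here.)

30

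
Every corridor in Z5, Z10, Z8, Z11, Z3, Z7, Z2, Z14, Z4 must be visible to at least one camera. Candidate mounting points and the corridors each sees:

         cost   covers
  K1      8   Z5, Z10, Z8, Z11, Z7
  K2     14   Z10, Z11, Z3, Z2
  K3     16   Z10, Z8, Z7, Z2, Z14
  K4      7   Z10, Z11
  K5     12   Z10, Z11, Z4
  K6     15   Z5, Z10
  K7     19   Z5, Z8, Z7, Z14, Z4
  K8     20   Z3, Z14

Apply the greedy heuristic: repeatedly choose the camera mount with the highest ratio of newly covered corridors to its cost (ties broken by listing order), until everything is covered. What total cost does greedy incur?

Pick 1: K1 adds 5 new (Z5, Z10, Z8, Z11, Z7) at cost 8 (ratio 5/8).
Pick 2: K2 adds 2 new (Z3, Z2) at cost 14 (ratio 2/14).
Pick 3: K7 adds 2 new (Z14, Z4) at cost 19 (ratio 2/19).
Greedy total cost: 8 + 14 + 19 = 41. (The true optimum is 33, so greedy overshoots here.)

41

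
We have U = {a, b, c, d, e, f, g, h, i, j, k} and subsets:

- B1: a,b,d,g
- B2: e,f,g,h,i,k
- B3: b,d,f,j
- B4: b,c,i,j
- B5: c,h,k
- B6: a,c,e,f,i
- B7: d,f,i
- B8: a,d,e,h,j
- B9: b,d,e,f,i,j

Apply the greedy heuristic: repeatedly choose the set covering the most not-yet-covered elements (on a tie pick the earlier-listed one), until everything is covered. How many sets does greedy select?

Pick 1: B2 covers 6 new elements (e, f, g, h, i, k).
Pick 2: B1 covers 3 new elements (a, b, d).
Pick 3: B4 covers 2 new elements (c, j).
Greedy uses 3 sets.

3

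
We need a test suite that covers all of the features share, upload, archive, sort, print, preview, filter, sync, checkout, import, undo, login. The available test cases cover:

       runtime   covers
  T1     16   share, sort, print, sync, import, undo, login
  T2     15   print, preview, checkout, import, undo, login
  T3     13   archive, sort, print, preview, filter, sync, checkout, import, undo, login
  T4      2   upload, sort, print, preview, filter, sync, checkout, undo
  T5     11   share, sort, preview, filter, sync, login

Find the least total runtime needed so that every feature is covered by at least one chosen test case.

26

T3, T4, T5 cover every feature at runtime 13 + 2 + 11 = 26.
Any cover uses at least 3 test cases; among all covering selections none totals below 26.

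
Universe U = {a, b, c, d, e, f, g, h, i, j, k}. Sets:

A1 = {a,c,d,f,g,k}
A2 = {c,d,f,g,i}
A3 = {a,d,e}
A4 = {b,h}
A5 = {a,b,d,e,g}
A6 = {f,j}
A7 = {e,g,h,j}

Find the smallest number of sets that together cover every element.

4

A1, A2, A4, A7 together cover {a, b, c, d, e, f, g, h, i, j, k} — every element.
No 3 of the 7 sets cover everything (all 35 triples fall short), so 4 is minimum.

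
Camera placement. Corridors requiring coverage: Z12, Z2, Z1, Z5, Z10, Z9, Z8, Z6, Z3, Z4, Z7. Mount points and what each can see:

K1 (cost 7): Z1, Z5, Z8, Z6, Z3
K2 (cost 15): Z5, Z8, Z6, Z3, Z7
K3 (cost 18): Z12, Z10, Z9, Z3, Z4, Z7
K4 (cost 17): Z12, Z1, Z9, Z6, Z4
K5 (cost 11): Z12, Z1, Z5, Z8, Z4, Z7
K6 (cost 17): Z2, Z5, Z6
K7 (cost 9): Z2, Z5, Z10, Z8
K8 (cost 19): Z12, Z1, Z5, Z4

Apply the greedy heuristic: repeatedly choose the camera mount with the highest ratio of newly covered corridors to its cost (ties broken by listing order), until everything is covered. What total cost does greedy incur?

Pick 1: K1 adds 5 new (Z1, Z5, Z8, Z6, Z3) at cost 7 (ratio 5/7).
Pick 2: K3 adds 5 new (Z12, Z10, Z9, Z4, Z7) at cost 18 (ratio 5/18).
Pick 3: K7 adds 1 new (Z2) at cost 9 (ratio 1/9).
Greedy total cost: 7 + 18 + 9 = 34.

34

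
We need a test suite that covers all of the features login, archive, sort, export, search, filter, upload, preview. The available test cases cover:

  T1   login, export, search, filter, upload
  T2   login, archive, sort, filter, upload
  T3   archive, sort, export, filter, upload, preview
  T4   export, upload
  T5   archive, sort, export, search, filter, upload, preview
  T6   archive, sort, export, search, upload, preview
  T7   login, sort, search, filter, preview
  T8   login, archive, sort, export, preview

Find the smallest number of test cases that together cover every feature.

2

T1, T3 together cover {login, archive, sort, export, search, filter, upload, preview} — every feature.
No single test case contains all 8 features, so 2 is optimal.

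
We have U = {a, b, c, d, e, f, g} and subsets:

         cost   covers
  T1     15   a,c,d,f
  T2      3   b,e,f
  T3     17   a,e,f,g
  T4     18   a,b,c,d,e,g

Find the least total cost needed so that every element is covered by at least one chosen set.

21

T2, T4 cover every element at cost 3 + 18 = 21.
Any cover uses at least 2 sets; among all covering selections none totals below 21.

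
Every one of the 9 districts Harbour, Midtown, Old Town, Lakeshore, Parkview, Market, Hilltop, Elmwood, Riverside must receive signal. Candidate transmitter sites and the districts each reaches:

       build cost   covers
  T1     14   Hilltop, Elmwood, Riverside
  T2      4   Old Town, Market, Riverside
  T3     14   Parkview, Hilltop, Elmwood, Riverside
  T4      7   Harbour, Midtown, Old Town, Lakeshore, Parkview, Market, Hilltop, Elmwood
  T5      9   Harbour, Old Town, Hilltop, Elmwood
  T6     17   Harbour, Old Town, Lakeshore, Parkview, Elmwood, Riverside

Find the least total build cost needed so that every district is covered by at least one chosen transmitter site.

T2, T4 cover every district at build cost 4 + 7 = 11.
Any cover uses at least 2 transmitter sites; among all covering selections none totals below 11.

11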